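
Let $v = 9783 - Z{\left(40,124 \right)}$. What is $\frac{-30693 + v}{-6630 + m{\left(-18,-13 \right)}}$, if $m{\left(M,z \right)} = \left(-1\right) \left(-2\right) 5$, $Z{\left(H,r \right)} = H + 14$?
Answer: $\frac{5241}{1655} \approx 3.1668$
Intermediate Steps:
$Z{\left(H,r \right)} = 14 + H$
$m{\left(M,z \right)} = 10$ ($m{\left(M,z \right)} = 2 \cdot 5 = 10$)
$v = 9729$ ($v = 9783 - \left(14 + 40\right) = 9783 - 54 = 9729$)
$\frac{-30693 + v}{-6630 + m{\left(-18,-13 \right)}} = \frac{-30693 + 9729}{-6630 + 10} = - \frac{20964}{-6620} = \left(-20964\right) \left(- \frac{1}{6620}\right) = \frac{5241}{1655}$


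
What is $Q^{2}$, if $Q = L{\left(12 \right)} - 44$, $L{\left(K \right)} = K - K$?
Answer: $1936$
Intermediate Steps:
$L{\left(K \right)} = 0$
$Q = -44$ ($Q = 0 - 44 = -44$)
$Q^{2} = \left(-44\right)^{2} = 1936$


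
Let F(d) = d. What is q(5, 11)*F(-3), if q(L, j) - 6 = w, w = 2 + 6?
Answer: -42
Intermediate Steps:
w = 8
q(L, j) = 14 (q(L, j) = 6 + 8 = 14)
q(5, 11)*F(-3) = 14*(-3) = -42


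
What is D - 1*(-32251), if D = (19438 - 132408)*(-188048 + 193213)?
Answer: -583457799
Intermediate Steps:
D = -583490050 (D = -112970*5165 = -583490050)
D - 1*(-32251) = -583490050 - 1*(-32251) = -583490050 + 32251 = -583457799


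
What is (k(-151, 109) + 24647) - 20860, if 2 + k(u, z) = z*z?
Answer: 15666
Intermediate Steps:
k(u, z) = -2 + z**2 (k(u, z) = -2 + z*z = -2 + z**2)
(k(-151, 109) + 24647) - 20860 = ((-2 + 109**2) + 24647) - 20860 = ((-2 + 11881) + 24647) - 20860 = (11879 + 24647) - 20860 = 36526 - 20860 = 15666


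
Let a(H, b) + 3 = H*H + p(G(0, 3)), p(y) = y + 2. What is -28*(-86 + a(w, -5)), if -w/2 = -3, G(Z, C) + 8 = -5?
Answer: 1792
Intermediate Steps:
G(Z, C) = -13 (G(Z, C) = -8 - 5 = -13)
p(y) = 2 + y
w = 6 (w = -2*(-3) = 6)
a(H, b) = -14 + H² (a(H, b) = -3 + (H*H + (2 - 13)) = -3 + (H² - 11) = -3 + (-11 + H²) = -14 + H²)
-28*(-86 + a(w, -5)) = -28*(-86 + (-14 + 6²)) = -28*(-86 + (-14 + 36)) = -28*(-86 + 22) = -28*(-64) = 1792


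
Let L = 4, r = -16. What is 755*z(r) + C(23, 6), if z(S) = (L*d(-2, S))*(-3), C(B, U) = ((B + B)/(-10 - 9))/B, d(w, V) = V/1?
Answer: 2754238/19 ≈ 1.4496e+5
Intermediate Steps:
d(w, V) = V (d(w, V) = V*1 = V)
C(B, U) = -2/19 (C(B, U) = ((2*B)/(-19))/B = ((2*B)*(-1/19))/B = (-2*B/19)/B = -2/19)
z(S) = -12*S (z(S) = (4*S)*(-3) = -12*S)
755*z(r) + C(23, 6) = 755*(-12*(-16)) - 2/19 = 755*192 - 2/19 = 144960 - 2/19 = 2754238/19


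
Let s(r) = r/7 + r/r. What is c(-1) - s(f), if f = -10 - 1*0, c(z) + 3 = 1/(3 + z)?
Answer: -29/14 ≈ -2.0714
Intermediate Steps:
c(z) = -3 + 1/(3 + z)
f = -10 (f = -10 + 0 = -10)
s(r) = 1 + r/7 (s(r) = r*(⅐) + 1 = r/7 + 1 = 1 + r/7)
c(-1) - s(f) = (-8 - 3*(-1))/(3 - 1) - (1 + (⅐)*(-10)) = (-8 + 3)/2 - (1 - 10/7) = (½)*(-5) - 1*(-3/7) = -5/2 + 3/7 = -29/14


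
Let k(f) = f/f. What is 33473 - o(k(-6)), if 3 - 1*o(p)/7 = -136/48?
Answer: 200593/6 ≈ 33432.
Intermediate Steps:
k(f) = 1
o(p) = 245/6 (o(p) = 21 - (-952)/48 = 21 - 7*(-17/6) = 21 + 119/6 = 245/6)
33473 - o(k(-6)) = 33473 - 1*245/6 = 33473 - 245/6 = 200593/6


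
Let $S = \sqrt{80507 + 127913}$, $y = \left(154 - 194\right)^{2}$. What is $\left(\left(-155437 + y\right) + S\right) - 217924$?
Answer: $-371761 + 2 \sqrt{52105} \approx -3.713 \cdot 10^{5}$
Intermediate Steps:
$y = 1600$ ($y = \left(-40\right)^{2} = 1600$)
$S = 2 \sqrt{52105}$ ($S = \sqrt{208420} = 2 \sqrt{52105} \approx 456.53$)
$\left(\left(-155437 + y\right) + S\right) - 217924 = \left(\left(-155437 + 1600\right) + 2 \sqrt{52105}\right) - 217924 = \left(-153837 + 2 \sqrt{52105}\right) - 217924 = -371761 + 2 \sqrt{52105}$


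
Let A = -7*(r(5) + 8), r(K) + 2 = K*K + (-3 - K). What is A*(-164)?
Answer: 26404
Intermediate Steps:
r(K) = -5 + K² - K (r(K) = -2 + (K*K + (-3 - K)) = -2 + (K² + (-3 - K)) = -2 + (-3 + K² - K) = -5 + K² - K)
A = -161 (A = -7*((-5 + 5² - 1*5) + 8) = -7*((-5 + 25 - 5) + 8) = -7*(15 + 8) = -7*23 = -161)
A*(-164) = -161*(-164) = 26404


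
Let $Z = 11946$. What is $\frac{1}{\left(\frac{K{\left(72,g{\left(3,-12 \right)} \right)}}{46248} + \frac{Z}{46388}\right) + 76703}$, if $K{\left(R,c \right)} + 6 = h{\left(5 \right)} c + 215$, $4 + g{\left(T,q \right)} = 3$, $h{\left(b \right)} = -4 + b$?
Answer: $\frac{134084514}{10284719610299} \approx 1.3037 \cdot 10^{-5}$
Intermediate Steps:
$g{\left(T,q \right)} = -1$ ($g{\left(T,q \right)} = -4 + 3 = -1$)
$K{\left(R,c \right)} = 209 + c$ ($K{\left(R,c \right)} = -6 + \left(\left(-4 + 5\right) c + 215\right) = -6 + \left(1 c + 215\right) = -6 + \left(c + 215\right) = -6 + \left(215 + c\right) = 209 + c$)
$\frac{1}{\left(\frac{K{\left(72,g{\left(3,-12 \right)} \right)}}{46248} + \frac{Z}{46388}\right) + 76703} = \frac{1}{\left(\frac{209 - 1}{46248} + \frac{11946}{46388}\right) + 76703} = \frac{1}{\left(208 \cdot \frac{1}{46248} + 11946 \cdot \frac{1}{46388}\right) + 76703} = \frac{1}{\left(\frac{26}{5781} + \frac{5973}{23194}\right) + 76703} = \frac{1}{\frac{35132957}{134084514} + 76703} = \frac{1}{\frac{10284719610299}{134084514}} = \frac{134084514}{10284719610299}$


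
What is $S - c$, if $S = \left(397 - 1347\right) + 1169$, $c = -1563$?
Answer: $1782$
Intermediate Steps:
$S = 219$ ($S = -950 + 1169 = 219$)
$S - c = 219 - -1563 = 219 + 1563 = 1782$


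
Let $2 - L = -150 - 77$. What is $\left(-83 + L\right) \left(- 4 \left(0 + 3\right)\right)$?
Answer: $-1752$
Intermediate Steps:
$L = 229$ ($L = 2 - \left(-150 - 77\right) = 2 - -227 = 2 + 227 = 229$)
$\left(-83 + L\right) \left(- 4 \left(0 + 3\right)\right) = \left(-83 + 229\right) \left(- 4 \left(0 + 3\right)\right) = 146 \left(\left(-4\right) 3\right) = 146 \left(-12\right) = -1752$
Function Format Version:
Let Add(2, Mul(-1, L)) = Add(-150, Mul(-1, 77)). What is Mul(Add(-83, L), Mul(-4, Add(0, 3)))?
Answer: -1752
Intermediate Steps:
L = 229 (L = Add(2, Mul(-1, Add(-150, Mul(-1, 77)))) = Add(2, Mul(-1, Add(-150, -77))) = Add(2, Mul(-1, -227)) = Add(2, 227) = 229)
Mul(Add(-83, L), Mul(-4, Add(0, 3))) = Mul(Add(-83, 229), Mul(-4, Add(0, 3))) = Mul(146, Mul(-4, 3)) = Mul(146, -12) = -1752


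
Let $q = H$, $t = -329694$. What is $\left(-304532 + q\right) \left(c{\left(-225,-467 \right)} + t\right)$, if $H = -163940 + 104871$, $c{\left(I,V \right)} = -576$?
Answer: $120086502270$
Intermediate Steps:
$H = -59069$
$q = -59069$
$\left(-304532 + q\right) \left(c{\left(-225,-467 \right)} + t\right) = \left(-304532 - 59069\right) \left(-576 - 329694\right) = \left(-363601\right) \left(-330270\right) = 120086502270$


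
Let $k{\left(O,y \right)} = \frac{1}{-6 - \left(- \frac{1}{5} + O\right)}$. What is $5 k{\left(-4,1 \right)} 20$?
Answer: $- \frac{500}{9} \approx -55.556$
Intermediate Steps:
$k{\left(O,y \right)} = \frac{1}{- \frac{29}{5} - O}$ ($k{\left(O,y \right)} = \frac{1}{-6 - \left(- \frac{1}{5} + O\right)} = \frac{1}{- \frac{29}{5} - O}$)
$5 k{\left(-4,1 \right)} 20 = 5 \left(- \frac{5}{29 + 5 \left(-4\right)}\right) 20 = 5 \left(- \frac{5}{29 - 20}\right) 20 = 5 \left(- \frac{5}{9}\right) 20 = \left(- \frac{25}{9}\right) 20 = - \frac{500}{9}$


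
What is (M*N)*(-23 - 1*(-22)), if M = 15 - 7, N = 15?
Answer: -120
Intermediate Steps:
M = 8
(M*N)*(-23 - 1*(-22)) = (8*15)*(-23 - 1*(-22)) = 120*(-23 + 22) = 120*(-1) = -120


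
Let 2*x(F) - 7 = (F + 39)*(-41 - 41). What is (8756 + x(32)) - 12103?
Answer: -12509/2 ≈ -6254.5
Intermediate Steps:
x(F) = -3191/2 - 41*F (x(F) = 7/2 + ((F + 39)*(-41 - 41))/2 = 7/2 + ((39 + F)*(-82))/2 = 7/2 + (-3198 - 82*F)/2 = 7/2 + (-1599 - 41*F) = -3191/2 - 41*F)
(8756 + x(32)) - 12103 = (8756 + (-3191/2 - 41*32)) - 12103 = (8756 + (-3191/2 - 1312)) - 12103 = (8756 - 5815/2) - 12103 = 11697/2 - 12103 = -12509/2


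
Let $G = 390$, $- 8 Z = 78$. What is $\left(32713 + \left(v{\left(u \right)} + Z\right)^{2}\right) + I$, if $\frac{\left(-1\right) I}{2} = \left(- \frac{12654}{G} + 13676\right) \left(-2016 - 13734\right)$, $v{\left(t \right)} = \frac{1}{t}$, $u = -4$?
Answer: $\frac{5587461869}{13} \approx 4.298 \cdot 10^{8}$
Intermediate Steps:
$Z = - \frac{39}{4}$ ($Z = \left(- \frac{1}{8}\right) 78 = - \frac{39}{4} \approx -9.75$)
$I = \frac{5587035300}{13}$ ($I = - 2 \left(- \frac{12654}{390} + 13676\right) \left(-2016 - 13734\right) = - 2 \left(\left(-12654\right) \frac{1}{390} + 13676\right) \left(-15750\right) = - 2 \left(- \frac{2109}{65} + 13676\right) \left(-15750\right) = - 2 \cdot \frac{886831}{65} \left(-15750\right) = \left(-2\right) \left(- \frac{2793517650}{13}\right) = \frac{5587035300}{13} \approx 4.2977 \cdot 10^{8}$)
$\left(32713 + \left(v{\left(u \right)} + Z\right)^{2}\right) + I = \left(32713 + \left(\frac{1}{-4} - \frac{39}{4}\right)^{2}\right) + \frac{5587035300}{13} = \left(32713 + \left(- \frac{1}{4} - \frac{39}{4}\right)^{2}\right) + \frac{5587035300}{13} = \left(32713 + \left(-10\right)^{2}\right) + \frac{5587035300}{13} = \left(32713 + 100\right) + \frac{5587035300}{13} = 32813 + \frac{5587035300}{13} = \frac{5587461869}{13}$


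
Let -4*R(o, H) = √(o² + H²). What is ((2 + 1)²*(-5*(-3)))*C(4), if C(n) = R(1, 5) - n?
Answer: -540 - 135*√26/4 ≈ -712.09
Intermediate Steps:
R(o, H) = -√(H² + o²)/4 (R(o, H) = -√(o² + H²)/4 = -√(H² + o²)/4)
C(n) = -n - √26/4 (C(n) = -√(5² + 1²)/4 - n = -√(25 + 1)/4 - n = -√26/4 - n = -n - √26/4)
((2 + 1)²*(-5*(-3)))*C(4) = ((2 + 1)²*(-5*(-3)))*(-1*4 - √26/4) = (3²*15)*(-4 - √26/4) = (9*15)*(-4 - √26/4) = 135*(-4 - √26/4) = -540 - 135*√26/4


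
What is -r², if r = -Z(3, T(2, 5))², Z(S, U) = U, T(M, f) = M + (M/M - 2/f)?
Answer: -28561/625 ≈ -45.698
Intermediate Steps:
T(M, f) = 1 + M - 2/f (T(M, f) = M + (1 - 2/f) = 1 + M - 2/f)
r = -169/25 (r = -(1 + 2 - 2/5)² = -(1 + 2 - 2*⅕)² = -(1 + 2 - ⅖)² = -(13/5)² = -1*169/25 = -169/25 ≈ -6.7600)
-r² = -(-169/25)² = -1*28561/625 = -28561/625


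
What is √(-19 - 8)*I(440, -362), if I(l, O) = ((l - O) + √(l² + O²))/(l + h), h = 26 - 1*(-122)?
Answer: I*√3*(401 + √81161)/98 ≈ 12.122*I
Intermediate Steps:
h = 148 (h = 26 + 122 = 148)
I(l, O) = (l + √(O² + l²) - O)/(148 + l) (I(l, O) = ((l - O) + √(l² + O²))/(l + 148) = ((l - O) + √(O² + l²))/(148 + l) = (l + √(O² + l²) - O)/(148 + l))
√(-19 - 8)*I(440, -362) = √(-19 - 8)*((440 + √((-362)² + 440²) - 1*(-362))/(148 + 440)) = √(-27)*((440 + √(131044 + 193600) + 362)/588) = (3*I*√3)*((440 + √324644 + 362)/588) = (3*I*√3)*((440 + 2*√81161 + 362)/588) = (3*I*√3)*((802 + 2*√81161)/588) = (3*I*√3)*(401/294 + √81161/294) = 3*I*√3*(401/294 + √81161/294)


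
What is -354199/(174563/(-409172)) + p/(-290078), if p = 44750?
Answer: 21020253716428767/25318442957 ≈ 8.3024e+5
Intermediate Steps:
-354199/(174563/(-409172)) + p/(-290078) = -354199/(174563/(-409172)) + 44750/(-290078) = -354199/(174563*(-1/409172)) + 44750*(-1/290078) = -354199/(-174563/409172) - 22375/145039 = -354199*(-409172/174563) - 22375/145039 = 144928313228/174563 - 22375/145039 = 21020253716428767/25318442957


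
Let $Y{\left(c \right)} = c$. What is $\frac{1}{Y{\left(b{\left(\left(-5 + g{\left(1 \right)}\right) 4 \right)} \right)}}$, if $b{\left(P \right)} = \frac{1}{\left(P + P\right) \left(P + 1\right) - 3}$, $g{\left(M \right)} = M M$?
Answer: $477$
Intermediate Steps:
$g{\left(M \right)} = M^{2}$
$b{\left(P \right)} = \frac{1}{-3 + 2 P \left(1 + P\right)}$ ($b{\left(P \right)} = \frac{1}{2 P \left(1 + P\right) - 3} = \frac{1}{-3 + 2 P \left(1 + P\right)}$)
$\frac{1}{Y{\left(b{\left(\left(-5 + g{\left(1 \right)}\right) 4 \right)} \right)}} = \frac{1}{\frac{1}{-3 + 2 \left(-5 + 1^{2}\right) 4 + 2 \left(\left(-5 + 1^{2}\right) 4\right)^{2}}} = \frac{1}{\frac{1}{-3 + 2 \left(-5 + 1\right) 4 + 2 \left(\left(-5 + 1\right) 4\right)^{2}}} = \frac{1}{\frac{1}{-3 + 2 \left(\left(-4\right) 4\right) + 2 \left(\left(-4\right) 4\right)^{2}}} = \frac{1}{\frac{1}{-3 + 2 \left(-16\right) + 2 \left(-16\right)^{2}}} = \frac{1}{\frac{1}{-3 - 32 + 2 \cdot 256}} = \frac{1}{\frac{1}{-3 - 32 + 512}} = \frac{1}{\frac{1}{477}} = 477$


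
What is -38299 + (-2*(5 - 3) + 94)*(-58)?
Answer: -43519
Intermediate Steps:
-38299 + (-2*(5 - 3) + 94)*(-58) = -38299 + (-2*2 + 94)*(-58) = -38299 + (-4 + 94)*(-58) = -38299 + 90*(-58) = -38299 - 5220 = -43519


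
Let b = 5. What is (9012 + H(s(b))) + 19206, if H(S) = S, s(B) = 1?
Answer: 28219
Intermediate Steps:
(9012 + H(s(b))) + 19206 = (9012 + 1) + 19206 = 9013 + 19206 = 28219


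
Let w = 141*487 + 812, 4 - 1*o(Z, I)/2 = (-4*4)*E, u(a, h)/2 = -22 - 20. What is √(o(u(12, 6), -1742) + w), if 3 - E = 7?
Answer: √69359 ≈ 263.36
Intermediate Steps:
u(a, h) = -84 (u(a, h) = 2*(-22 - 20) = 2*(-42) = -84)
E = -4 (E = 3 - 1*7 = 3 - 7 = -4)
o(Z, I) = -120 (o(Z, I) = 8 - 2*(-4*4)*(-4) = 8 - (-32)*(-4) = 8 - 2*64 = 8 - 128 = -120)
w = 69479 (w = 68667 + 812 = 69479)
√(o(u(12, 6), -1742) + w) = √(-120 + 69479) = √69359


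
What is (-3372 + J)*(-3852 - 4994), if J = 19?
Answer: 29660638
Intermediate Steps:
(-3372 + J)*(-3852 - 4994) = (-3372 + 19)*(-3852 - 4994) = -3353*(-8846) = 29660638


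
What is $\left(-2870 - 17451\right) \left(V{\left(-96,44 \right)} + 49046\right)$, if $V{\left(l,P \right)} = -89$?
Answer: $-994855197$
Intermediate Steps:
$\left(-2870 - 17451\right) \left(V{\left(-96,44 \right)} + 49046\right) = \left(-2870 - 17451\right) \left(-89 + 49046\right) = \left(-2870 - 17451\right) 48957 = \left(-20321\right) 48957 = -994855197$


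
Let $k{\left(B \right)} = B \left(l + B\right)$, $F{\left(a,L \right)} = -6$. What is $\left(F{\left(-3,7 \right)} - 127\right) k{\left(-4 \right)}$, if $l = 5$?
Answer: $532$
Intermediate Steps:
$k{\left(B \right)} = B \left(5 + B\right)$
$\left(F{\left(-3,7 \right)} - 127\right) k{\left(-4 \right)} = \left(-6 - 127\right) \left(- 4 \left(5 - 4\right)\right) = \left(-6 - 127\right) \left(\left(-4\right) 1\right) = \left(-133\right) \left(-4\right) = 532$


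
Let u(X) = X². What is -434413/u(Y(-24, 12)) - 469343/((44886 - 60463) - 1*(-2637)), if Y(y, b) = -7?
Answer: -799758059/90580 ≈ -8829.3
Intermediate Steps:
-434413/u(Y(-24, 12)) - 469343/((44886 - 60463) - 1*(-2637)) = -434413/((-7)²) - 469343/((44886 - 60463) - 1*(-2637)) = -434413/49 - 469343/(-15577 + 2637) = -434413*1/49 - 469343/(-12940) = -62059/7 - 469343*(-1/12940) = -62059/7 + 469343/12940 = -799758059/90580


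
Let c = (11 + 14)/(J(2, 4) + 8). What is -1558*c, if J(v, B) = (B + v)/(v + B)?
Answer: -38950/9 ≈ -4327.8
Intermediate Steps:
J(v, B) = 1 (J(v, B) = (B + v)/(B + v) = 1)
c = 25/9 (c = (11 + 14)/(1 + 8) = 25/9 ≈ 2.7778)
-1558*c = -1558*25/9 = -38950/9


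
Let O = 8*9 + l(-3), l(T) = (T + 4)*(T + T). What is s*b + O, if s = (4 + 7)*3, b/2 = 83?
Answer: 5544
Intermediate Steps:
b = 166 (b = 2*83 = 166)
s = 33 (s = 11*3 = 33)
l(T) = 2*T*(4 + T) (l(T) = (4 + T)*(2*T) = 2*T*(4 + T))
O = 66 (O = 8*9 + 2*(-3)*(4 - 3) = 72 + 2*(-3)*1 = 72 - 6 = 66)
s*b + O = 33*166 + 66 = 5478 + 66 = 5544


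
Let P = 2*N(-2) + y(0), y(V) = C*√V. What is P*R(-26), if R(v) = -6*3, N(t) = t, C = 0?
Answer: 72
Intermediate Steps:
R(v) = -18
y(V) = 0 (y(V) = 0*√V = 0)
P = -4 (P = 2*(-2) + 0 = -4 + 0 = -4)
P*R(-26) = -4*(-18) = 72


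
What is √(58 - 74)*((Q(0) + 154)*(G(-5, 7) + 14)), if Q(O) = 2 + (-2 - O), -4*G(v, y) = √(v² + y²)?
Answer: 154*I*(56 - √74) ≈ 7299.2*I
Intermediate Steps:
G(v, y) = -√(v² + y²)/4
Q(O) = -O
√(58 - 74)*((Q(0) + 154)*(G(-5, 7) + 14)) = √(58 - 74)*((-1*0 + 154)*(-√((-5)² + 7²)/4 + 14)) = √(-16)*((0 + 154)*(-√(25 + 49)/4 + 14)) = (4*I)*(154*(-√74/4 + 14)) = (4*I)*(154*(14 - √74/4)) = (4*I)*(2156 - 77*√74/2) = 4*I*(2156 - 77*√74/2)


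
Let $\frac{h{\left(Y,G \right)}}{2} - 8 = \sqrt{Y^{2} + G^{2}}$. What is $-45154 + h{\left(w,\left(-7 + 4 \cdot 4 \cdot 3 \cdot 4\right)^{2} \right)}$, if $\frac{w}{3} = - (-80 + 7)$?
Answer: $-45138 + 2 \sqrt{1171398586} \approx 23313.0$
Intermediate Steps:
$w = 219$ ($w = 3 \left(- (-80 + 7)\right) = 3 \left(\left(-1\right) \left(-73\right)\right) = 3 \cdot 73 = 219$)
$h{\left(Y,G \right)} = 16 + 2 \sqrt{G^{2} + Y^{2}}$ ($h{\left(Y,G \right)} = 16 + 2 \sqrt{Y^{2} + G^{2}} = 16 + 2 \sqrt{G^{2} + Y^{2}}$)
$-45154 + h{\left(w,\left(-7 + 4 \cdot 4 \cdot 3 \cdot 4\right)^{2} \right)} = -45154 + \left(16 + 2 \sqrt{\left(\left(-7 + 4 \cdot 4 \cdot 3 \cdot 4\right)^{2}\right)^{2} + 219^{2}}\right) = -45154 + \left(16 + 2 \sqrt{\left(\left(-7 + 16 \cdot 3 \cdot 4\right)^{2}\right)^{2} + 47961}\right) = -45154 + \left(16 + 2 \sqrt{\left(\left(-7 + 48 \cdot 4\right)^{2}\right)^{2} + 47961}\right) = -45154 + \left(16 + 2 \sqrt{\left(\left(-7 + 192\right)^{2}\right)^{2} + 47961}\right) = -45154 + \left(16 + 2 \sqrt{\left(185^{2}\right)^{2} + 47961}\right) = -45154 + \left(16 + 2 \sqrt{34225^{2} + 47961}\right) = -45154 + \left(16 + 2 \sqrt{1171350625 + 47961}\right) = -45154 + \left(16 + 2 \sqrt{1171398586}\right) = -45138 + 2 \sqrt{1171398586}$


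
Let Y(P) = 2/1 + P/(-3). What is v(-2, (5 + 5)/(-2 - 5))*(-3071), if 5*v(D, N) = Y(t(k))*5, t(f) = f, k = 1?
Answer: -15355/3 ≈ -5118.3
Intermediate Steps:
Y(P) = 2 - P/3 (Y(P) = 2*1 + P*(-⅓) = 2 - P/3)
v(D, N) = 5/3 (v(D, N) = ((2 - ⅓*1)*5)/5 = ((2 - ⅓)*5)/5 = ((5/3)*5)/5 = (⅕)*(25/3) = 5/3)
v(-2, (5 + 5)/(-2 - 5))*(-3071) = (5/3)*(-3071) = -15355/3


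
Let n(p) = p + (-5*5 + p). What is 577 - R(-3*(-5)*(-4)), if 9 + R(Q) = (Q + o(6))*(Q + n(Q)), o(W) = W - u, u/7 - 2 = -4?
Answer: -7614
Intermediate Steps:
u = -14 (u = 14 + 7*(-4) = 14 - 28 = -14)
n(p) = -25 + 2*p (n(p) = p + (-25 + p) = -25 + 2*p)
o(W) = 14 + W (o(W) = W - 1*(-14) = W + 14 = 14 + W)
R(Q) = -9 + (-25 + 3*Q)*(20 + Q) (R(Q) = -9 + (Q + (14 + 6))*(Q + (-25 + 2*Q)) = -9 + (Q + 20)*(-25 + 3*Q) = -9 + (20 + Q)*(-25 + 3*Q) = -9 + (-25 + 3*Q)*(20 + Q))
577 - R(-3*(-5)*(-4)) = 577 - (-509 + 3*(-3*(-5)*(-4))**2 + 35*(-3*(-5)*(-4))) = 577 - (-509 + 3*(15*(-4))**2 + 35*(15*(-4))) = 577 - (-509 + 3*(-60)**2 + 35*(-60)) = 577 - (-509 + 3*3600 - 2100) = 577 - (-509 + 10800 - 2100) = 577 - 1*8191 = 577 - 8191 = -7614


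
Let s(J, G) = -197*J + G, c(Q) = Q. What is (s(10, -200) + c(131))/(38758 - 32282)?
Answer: -2039/6476 ≈ -0.31485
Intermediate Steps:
s(J, G) = G - 197*J
(s(10, -200) + c(131))/(38758 - 32282) = ((-200 - 197*10) + 131)/(38758 - 32282) = ((-200 - 1970) + 131)/6476 = (-2170 + 131)*(1/6476) = -2039*1/6476 = -2039/6476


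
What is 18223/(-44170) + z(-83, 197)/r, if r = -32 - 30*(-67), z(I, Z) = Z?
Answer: -6835901/21842065 ≈ -0.31297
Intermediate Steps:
r = 1978 (r = -32 + 2010 = 1978)
18223/(-44170) + z(-83, 197)/r = 18223/(-44170) + 197/1978 = 18223*(-1/44170) + 197*(1/1978) = -18223/44170 + 197/1978 = -6835901/21842065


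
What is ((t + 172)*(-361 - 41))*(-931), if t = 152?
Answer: 121260888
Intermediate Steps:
((t + 172)*(-361 - 41))*(-931) = ((152 + 172)*(-361 - 41))*(-931) = (324*(-402))*(-931) = -130248*(-931) = 121260888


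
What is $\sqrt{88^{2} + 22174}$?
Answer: $\sqrt{29918} \approx 172.97$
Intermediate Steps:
$\sqrt{88^{2} + 22174} = \sqrt{7744 + 22174} = \sqrt{29918}$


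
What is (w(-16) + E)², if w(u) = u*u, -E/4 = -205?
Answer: 1157776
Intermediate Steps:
E = 820 (E = -4*(-205) = 820)
w(u) = u²
(w(-16) + E)² = ((-16)² + 820)² = (256 + 820)² = 1076² = 1157776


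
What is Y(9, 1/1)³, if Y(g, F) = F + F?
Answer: 8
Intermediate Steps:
Y(g, F) = 2*F
Y(9, 1/1)³ = (2/1)³ = (2*1)³ = 2³ = 8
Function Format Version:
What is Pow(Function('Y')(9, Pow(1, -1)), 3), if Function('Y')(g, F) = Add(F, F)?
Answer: 8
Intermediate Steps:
Function('Y')(g, F) = Mul(2, F)
Pow(Function('Y')(9, Pow(1, -1)), 3) = Pow(Mul(2, Pow(1, -1)), 3) = Pow(Mul(2, 1), 3) = Pow(2, 3) = 8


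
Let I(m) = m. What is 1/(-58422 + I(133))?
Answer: -1/58289 ≈ -1.7156e-5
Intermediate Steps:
1/(-58422 + I(133)) = 1/(-58422 + 133) = 1/(-58289) = -1/58289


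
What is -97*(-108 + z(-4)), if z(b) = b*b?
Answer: 8924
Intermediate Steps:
z(b) = b²
-97*(-108 + z(-4)) = -97*(-108 + (-4)²) = -97*(-108 + 16) = -97*(-92) = 8924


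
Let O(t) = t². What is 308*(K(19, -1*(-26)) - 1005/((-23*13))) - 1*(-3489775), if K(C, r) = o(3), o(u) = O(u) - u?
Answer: 1044304817/299 ≈ 3.4927e+6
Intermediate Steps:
o(u) = u² - u
K(C, r) = 6 (K(C, r) = 3*(-1 + 3) = 3*2 = 6)
308*(K(19, -1*(-26)) - 1005/((-23*13))) - 1*(-3489775) = 308*(6 - 1005/((-23*13))) - 1*(-3489775) = 308*(6 - 1005/(-299)) + 3489775 = 308*(6 - 1005*(-1/299)) + 3489775 = 308*(6 + 1005/299) + 3489775 = 308*(2799/299) + 3489775 = 862092/299 + 3489775 = 1044304817/299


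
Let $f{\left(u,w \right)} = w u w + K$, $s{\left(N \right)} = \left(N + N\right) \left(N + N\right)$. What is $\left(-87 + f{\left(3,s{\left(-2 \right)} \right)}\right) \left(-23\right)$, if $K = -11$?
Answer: $-15410$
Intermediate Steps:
$s{\left(N \right)} = 4 N^{2}$ ($s{\left(N \right)} = 2 N 2 N = 4 N^{2}$)
$f{\left(u,w \right)} = -11 + u w^{2}$ ($f{\left(u,w \right)} = w u w - 11 = u w w - 11 = u w^{2} - 11 = -11 + u w^{2}$)
$\left(-87 + f{\left(3,s{\left(-2 \right)} \right)}\right) \left(-23\right) = \left(-87 - \left(11 - 3 \left(4 \left(-2\right)^{2}\right)^{2}\right)\right) \left(-23\right) = \left(-87 - \left(11 - 3 \left(4 \cdot 4\right)^{2}\right)\right) \left(-23\right) = \left(-87 - \left(11 - 3 \cdot 16^{2}\right)\right) \left(-23\right) = \left(-87 + \left(-11 + 3 \cdot 256\right)\right) \left(-23\right) = \left(-87 + \left(-11 + 768\right)\right) \left(-23\right) = \left(-87 + 757\right) \left(-23\right) = 670 \left(-23\right) = -15410$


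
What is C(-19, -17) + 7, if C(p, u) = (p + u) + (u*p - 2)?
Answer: 292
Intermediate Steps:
C(p, u) = -2 + p + u + p*u (C(p, u) = (p + u) + (p*u - 2) = (p + u) + (-2 + p*u) = -2 + p + u + p*u)
C(-19, -17) + 7 = (-2 - 19 - 17 - 19*(-17)) + 7 = (-2 - 19 - 17 + 323) + 7 = 285 + 7 = 292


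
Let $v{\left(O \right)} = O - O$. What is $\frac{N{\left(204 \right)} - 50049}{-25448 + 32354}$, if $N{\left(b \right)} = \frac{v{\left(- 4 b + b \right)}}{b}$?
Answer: $- \frac{16683}{2302} \approx -7.2472$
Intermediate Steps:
$v{\left(O \right)} = 0$
$N{\left(b \right)} = 0$ ($N{\left(b \right)} = \frac{0}{b} = 0$)
$\frac{N{\left(204 \right)} - 50049}{-25448 + 32354} = \frac{0 - 50049}{-25448 + 32354} = - \frac{50049}{6906} = \left(-50049\right) \frac{1}{6906} = - \frac{16683}{2302}$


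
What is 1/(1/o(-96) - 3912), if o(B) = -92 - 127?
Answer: -219/856729 ≈ -0.00025562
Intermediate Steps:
o(B) = -219
1/(1/o(-96) - 3912) = 1/(1/(-219) - 3912) = 1/(-1/219 - 3912) = 1/(-856729/219) = -219/856729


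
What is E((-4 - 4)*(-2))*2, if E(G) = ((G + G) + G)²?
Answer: 4608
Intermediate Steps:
E(G) = 9*G² (E(G) = (2*G + G)² = (3*G)² = 9*G²)
E((-4 - 4)*(-2))*2 = (9*((-4 - 4)*(-2))²)*2 = (9*(-8*(-2))²)*2 = (9*16²)*2 = (9*256)*2 = 2304*2 = 4608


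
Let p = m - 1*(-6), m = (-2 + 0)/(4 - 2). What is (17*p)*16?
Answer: 1360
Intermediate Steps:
m = -1 (m = -2/2 = -2*½ = -1)
p = 5 (p = -1 - 1*(-6) = -1 + 6 = 5)
(17*p)*16 = (17*5)*16 = 85*16 = 1360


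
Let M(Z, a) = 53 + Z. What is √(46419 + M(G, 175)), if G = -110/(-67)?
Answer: √208620178/67 ≈ 215.58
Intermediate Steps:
G = 110/67 (G = -110*(-1/67) = 110/67 ≈ 1.6418)
√(46419 + M(G, 175)) = √(46419 + (53 + 110/67)) = √(46419 + 3661/67) = √(3113734/67) = √208620178/67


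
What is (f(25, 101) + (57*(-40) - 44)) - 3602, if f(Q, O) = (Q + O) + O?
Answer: -5699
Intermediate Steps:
f(Q, O) = Q + 2*O (f(Q, O) = (O + Q) + O = Q + 2*O)
(f(25, 101) + (57*(-40) - 44)) - 3602 = ((25 + 2*101) + (57*(-40) - 44)) - 3602 = ((25 + 202) + (-2280 - 44)) - 3602 = (227 - 2324) - 3602 = -2097 - 3602 = -5699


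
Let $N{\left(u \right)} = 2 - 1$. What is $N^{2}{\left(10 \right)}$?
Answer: $1$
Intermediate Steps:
$N{\left(u \right)} = 1$ ($N{\left(u \right)} = 2 - 1 = 1$)
$N^{2}{\left(10 \right)} = 1^{2} = 1$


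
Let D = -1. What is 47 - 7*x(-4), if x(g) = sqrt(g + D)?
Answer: 47 - 7*I*sqrt(5) ≈ 47.0 - 15.652*I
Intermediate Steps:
x(g) = sqrt(-1 + g) (x(g) = sqrt(g - 1) = sqrt(-1 + g))
47 - 7*x(-4) = 47 - 7*sqrt(-1 - 4) = 47 - 7*I*sqrt(5)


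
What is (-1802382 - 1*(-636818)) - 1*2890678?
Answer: -4056242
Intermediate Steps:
(-1802382 - 1*(-636818)) - 1*2890678 = (-1802382 + 636818) - 2890678 = -1165564 - 2890678 = -4056242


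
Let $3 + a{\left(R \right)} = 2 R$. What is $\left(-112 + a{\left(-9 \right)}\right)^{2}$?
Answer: $17689$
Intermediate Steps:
$a{\left(R \right)} = -3 + 2 R$
$\left(-112 + a{\left(-9 \right)}\right)^{2} = \left(-112 + \left(-3 + 2 \left(-9\right)\right)\right)^{2} = \left(-112 - 21\right)^{2} = \left(-133\right)^{2} = 17689$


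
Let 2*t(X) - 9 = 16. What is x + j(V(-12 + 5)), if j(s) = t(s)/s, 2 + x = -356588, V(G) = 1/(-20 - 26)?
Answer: -357165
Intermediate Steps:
t(X) = 25/2 (t(X) = 9/2 + (½)*16 = 9/2 + 8 = 25/2)
V(G) = -1/46 (V(G) = 1/(-46) = -1/46)
x = -356590 (x = -2 - 356588 = -356590)
j(s) = 25/(2*s)
x + j(V(-12 + 5)) = -356590 + 25/(2*(-1/46)) = -356590 + (25/2)*(-46) = -356590 - 575 = -357165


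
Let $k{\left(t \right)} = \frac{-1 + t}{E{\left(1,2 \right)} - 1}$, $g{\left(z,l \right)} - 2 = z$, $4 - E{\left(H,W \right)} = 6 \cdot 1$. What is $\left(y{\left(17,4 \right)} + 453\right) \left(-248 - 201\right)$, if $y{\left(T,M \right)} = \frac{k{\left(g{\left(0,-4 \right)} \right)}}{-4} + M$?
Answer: $- \frac{2462765}{12} \approx -2.0523 \cdot 10^{5}$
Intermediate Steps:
$E{\left(H,W \right)} = -2$ ($E{\left(H,W \right)} = 4 - 6 \cdot 1 = 4 - 6 = -2$)
$g{\left(z,l \right)} = 2 + z$
$k{\left(t \right)} = \frac{1}{3} - \frac{t}{3}$ ($k{\left(t \right)} = \frac{-1 + t}{-2 - 1} = \frac{-1 + t}{-3} = \left(-1 + t\right) \left(- \frac{1}{3}\right) = \frac{1}{3} - \frac{t}{3}$)
$y{\left(T,M \right)} = \frac{1}{12} + M$ ($y{\left(T,M \right)} = \frac{\frac{1}{3} - \frac{2 + 0}{3}}{-4} + M = - \frac{\frac{1}{3} - \frac{2}{3}}{4} + M = \left(- \frac{1}{4}\right) \left(- \frac{1}{3}\right) + M = \frac{1}{12} + M$)
$\left(y{\left(17,4 \right)} + 453\right) \left(-248 - 201\right) = \left(\left(\frac{1}{12} + 4\right) + 453\right) \left(-248 - 201\right) = \left(\frac{49}{12} + 453\right) \left(-449\right) = \frac{5485}{12} \left(-449\right) = - \frac{2462765}{12}$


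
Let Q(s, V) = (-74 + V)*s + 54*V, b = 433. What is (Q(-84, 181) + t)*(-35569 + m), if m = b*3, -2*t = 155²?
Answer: 384732155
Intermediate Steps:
Q(s, V) = 54*V + s*(-74 + V) (Q(s, V) = s*(-74 + V) + 54*V = 54*V + s*(-74 + V))
t = -24025/2 (t = -½*155² = -½*24025 = -24025/2 ≈ -12013.)
m = 1299 (m = 433*3 = 1299)
(Q(-84, 181) + t)*(-35569 + m) = ((-74*(-84) + 54*181 + 181*(-84)) - 24025/2)*(-35569 + 1299) = ((6216 + 9774 - 15204) - 24025/2)*(-34270) = (786 - 24025/2)*(-34270) = -22453/2*(-34270) = 384732155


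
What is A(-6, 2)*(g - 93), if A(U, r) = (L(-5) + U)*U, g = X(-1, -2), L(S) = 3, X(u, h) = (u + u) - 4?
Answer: -1782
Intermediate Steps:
X(u, h) = -4 + 2*u (X(u, h) = 2*u - 4 = -4 + 2*u)
g = -6 (g = -4 + 2*(-1) = -4 - 2 = -6)
A(U, r) = U*(3 + U) (A(U, r) = (3 + U)*U = U*(3 + U))
A(-6, 2)*(g - 93) = (-6*(3 - 6))*(-6 - 93) = -6*(-3)*(-99) = 18*(-99) = -1782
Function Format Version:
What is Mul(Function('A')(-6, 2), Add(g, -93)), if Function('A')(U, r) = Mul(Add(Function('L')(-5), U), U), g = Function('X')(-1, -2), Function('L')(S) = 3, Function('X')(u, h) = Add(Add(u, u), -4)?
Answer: -1782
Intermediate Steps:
Function('X')(u, h) = Add(-4, Mul(2, u)) (Function('X')(u, h) = Add(Mul(2, u), -4) = Add(-4, Mul(2, u)))
g = -6 (g = Add(-4, Mul(2, -1)) = Add(-4, -2) = -6)
Function('A')(U, r) = Mul(U, Add(3, U)) (Function('A')(U, r) = Mul(Add(3, U), U) = Mul(U, Add(3, U)))
Mul(Function('A')(-6, 2), Add(g, -93)) = Mul(Mul(-6, Add(3, -6)), Add(-6, -93)) = Mul(Mul(-6, -3), -99) = Mul(18, -99) = -1782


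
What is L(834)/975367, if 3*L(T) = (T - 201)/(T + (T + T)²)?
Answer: 211/2714502932286 ≈ 7.7731e-11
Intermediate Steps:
L(T) = (-201 + T)/(3*(T + 4*T²)) (L(T) = ((T - 201)/(T + (T + T)²))/3 = ((-201 + T)/(T + (2*T)²))/3 = ((-201 + T)/(T + 4*T²))/3 = (-201 + T)/(3*(T + 4*T²)))
L(834)/975367 = ((⅓)*(-201 + 834)/(834*(1 + 4*834)))/975367 = ((⅓)*(1/834)*633/(1 + 3336))*(1/975367) = ((⅓)*(1/834)*633/3337)*(1/975367) = ((⅓)*(1/834)*(1/3337)*633)*(1/975367) = (211/2783058)*(1/975367) = 211/2714502932286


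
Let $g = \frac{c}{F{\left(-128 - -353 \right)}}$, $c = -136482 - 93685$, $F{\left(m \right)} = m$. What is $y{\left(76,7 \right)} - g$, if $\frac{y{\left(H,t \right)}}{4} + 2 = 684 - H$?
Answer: $\frac{775567}{225} \approx 3447.0$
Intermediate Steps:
$y{\left(H,t \right)} = 2728 - 4 H$ ($y{\left(H,t \right)} = -8 + 4 \left(684 - H\right) = -8 - \left(-2736 + 4 H\right) = 2728 - 4 H$)
$c = -230167$
$g = - \frac{230167}{225}$ ($g = - \frac{230167}{-128 - -353} = - \frac{230167}{-128 + 353} = - \frac{230167}{225} \approx -1023.0$)
$y{\left(76,7 \right)} - g = \left(2728 - 304\right) - - \frac{230167}{225} = \left(2728 - 304\right) + \frac{230167}{225} = 2424 + \frac{230167}{225} = \frac{775567}{225}$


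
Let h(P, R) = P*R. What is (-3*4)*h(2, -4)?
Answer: 96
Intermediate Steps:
(-3*4)*h(2, -4) = (-3*4)*(2*(-4)) = -12*(-8) = 96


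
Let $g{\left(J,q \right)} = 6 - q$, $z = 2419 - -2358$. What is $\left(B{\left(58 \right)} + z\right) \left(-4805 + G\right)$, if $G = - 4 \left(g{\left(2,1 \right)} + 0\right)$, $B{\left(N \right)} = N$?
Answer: $-23328875$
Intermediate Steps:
$z = 4777$ ($z = 2419 + 2358 = 4777$)
$G = -20$ ($G = - 4 \left(\left(6 - 1\right) + 0\right) = - 4 \left(5 + 0\right) = \left(-4\right) 5 = -20$)
$\left(B{\left(58 \right)} + z\right) \left(-4805 + G\right) = \left(58 + 4777\right) \left(-4805 - 20\right) = 4835 \left(-4825\right) = -23328875$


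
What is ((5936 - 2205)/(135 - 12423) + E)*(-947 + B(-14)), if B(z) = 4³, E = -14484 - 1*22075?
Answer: 396679558409/12288 ≈ 3.2282e+7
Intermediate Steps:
E = -36559 (E = -14484 - 22075 = -36559)
B(z) = 64
((5936 - 2205)/(135 - 12423) + E)*(-947 + B(-14)) = ((5936 - 2205)/(135 - 12423) - 36559)*(-947 + 64) = (3731/(-12288) - 36559)*(-883) = (3731*(-1/12288) - 36559)*(-883) = (-3731/12288 - 36559)*(-883) = -449240723/12288*(-883) = 396679558409/12288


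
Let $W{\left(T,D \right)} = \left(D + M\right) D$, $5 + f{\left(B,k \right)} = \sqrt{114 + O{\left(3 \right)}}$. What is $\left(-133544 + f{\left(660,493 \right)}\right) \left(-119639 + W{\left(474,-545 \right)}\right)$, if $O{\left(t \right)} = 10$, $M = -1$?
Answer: $-23762507119 + 355862 \sqrt{31} \approx -2.3761 \cdot 10^{10}$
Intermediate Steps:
$f{\left(B,k \right)} = -5 + 2 \sqrt{31}$ ($f{\left(B,k \right)} = -5 + \sqrt{114 + 10} = -5 + \sqrt{124} = -5 + 2 \sqrt{31}$)
$W{\left(T,D \right)} = D \left(-1 + D\right)$ ($W{\left(T,D \right)} = \left(D - 1\right) D = \left(-1 + D\right) D = D \left(-1 + D\right)$)
$\left(-133544 + f{\left(660,493 \right)}\right) \left(-119639 + W{\left(474,-545 \right)}\right) = \left(-133544 - \left(5 - 2 \sqrt{31}\right)\right) \left(-119639 - 545 \left(-1 - 545\right)\right) = \left(-133549 + 2 \sqrt{31}\right) \left(-119639 - -297570\right) = \left(-133549 + 2 \sqrt{31}\right) \left(-119639 + 297570\right) = \left(-133549 + 2 \sqrt{31}\right) 177931 = -23762507119 + 355862 \sqrt{31}$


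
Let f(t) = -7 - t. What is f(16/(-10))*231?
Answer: -6237/5 ≈ -1247.4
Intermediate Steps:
f(16/(-10))*231 = (-7 - 16/(-10))*231 = (-7 - 16*(-1)/10)*231 = (-7 - 1*(-8/5))*231 = (-7 + 8/5)*231 = -27/5*231 = -6237/5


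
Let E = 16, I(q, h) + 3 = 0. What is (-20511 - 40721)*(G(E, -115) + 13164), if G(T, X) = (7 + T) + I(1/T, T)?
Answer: -807282688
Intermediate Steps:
I(q, h) = -3 (I(q, h) = -3 + 0 = -3)
G(T, X) = 4 + T (G(T, X) = (7 + T) - 3 = 4 + T)
(-20511 - 40721)*(G(E, -115) + 13164) = (-20511 - 40721)*((4 + 16) + 13164) = -61232*(20 + 13164) = -61232*13184 = -807282688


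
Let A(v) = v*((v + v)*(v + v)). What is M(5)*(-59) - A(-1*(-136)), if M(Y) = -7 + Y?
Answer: -10061706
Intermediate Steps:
A(v) = 4*v**3 (A(v) = v*((2*v)*(2*v)) = v*(4*v**2) = 4*v**3)
M(5)*(-59) - A(-1*(-136)) = (-7 + 5)*(-59) - 4*(-1*(-136))**3 = -2*(-59) - 4*136**3 = 118 - 4*2515456 = 118 - 1*10061824 = 118 - 10061824 = -10061706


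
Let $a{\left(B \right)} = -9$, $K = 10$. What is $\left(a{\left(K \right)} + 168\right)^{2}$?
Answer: $25281$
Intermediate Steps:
$\left(a{\left(K \right)} + 168\right)^{2} = \left(-9 + 168\right)^{2} = 159^{2} = 25281$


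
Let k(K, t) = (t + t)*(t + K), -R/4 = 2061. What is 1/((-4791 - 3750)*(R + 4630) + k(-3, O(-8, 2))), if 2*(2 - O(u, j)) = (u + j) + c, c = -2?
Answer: 1/30867210 ≈ 3.2397e-8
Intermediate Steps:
R = -8244 (R = -4*2061 = -8244)
O(u, j) = 3 - j/2 - u/2 (O(u, j) = 2 - ((u + j) - 2)/2 = 2 - ((j + u) - 2)/2 = 2 - (-2 + j + u)/2 = 2 + (1 - j/2 - u/2) = 3 - j/2 - u/2)
k(K, t) = 2*t*(K + t) (k(K, t) = (2*t)*(K + t) = 2*t*(K + t))
1/((-4791 - 3750)*(R + 4630) + k(-3, O(-8, 2))) = 1/((-4791 - 3750)*(-8244 + 4630) + 2*(3 - ½*2 - ½*(-8))*(-3 + (3 - ½*2 - ½*(-8)))) = 1/(-8541*(-3614) + 2*(3 - 1 + 4)*(-3 + (3 - 1 + 4))) = 1/(30867174 + 2*6*(-3 + 6)) = 1/(30867174 + 2*6*3) = 1/(30867174 + 36) = 1/30867210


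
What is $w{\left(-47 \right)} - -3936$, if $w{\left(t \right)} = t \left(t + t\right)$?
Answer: $8354$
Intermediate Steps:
$w{\left(t \right)} = 2 t^{2}$ ($w{\left(t \right)} = t 2 t = 2 t^{2}$)
$w{\left(-47 \right)} - -3936 = 2 \left(-47\right)^{2} - -3936 = 2 \cdot 2209 + 3936 = 4418 + 3936 = 8354$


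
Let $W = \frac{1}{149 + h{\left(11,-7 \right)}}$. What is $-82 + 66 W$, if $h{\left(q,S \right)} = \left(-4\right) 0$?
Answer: $- \frac{12152}{149} \approx -81.557$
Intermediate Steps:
$h{\left(q,S \right)} = 0$
$W = \frac{1}{149}$ ($W = \frac{1}{149 + 0} = \frac{1}{149} \approx 0.0067114$)
$-82 + 66 W = -82 + 66 \cdot \frac{1}{149} = -82 + \frac{66}{149} = - \frac{12152}{149}$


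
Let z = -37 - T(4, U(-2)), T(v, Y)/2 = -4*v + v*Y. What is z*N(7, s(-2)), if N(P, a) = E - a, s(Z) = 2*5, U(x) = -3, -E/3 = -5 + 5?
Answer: -190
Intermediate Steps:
E = 0 (E = -3*(-5 + 5) = -3*0 = 0)
T(v, Y) = -8*v + 2*Y*v (T(v, Y) = 2*(-4*v + v*Y) = 2*(-4*v + Y*v) = -8*v + 2*Y*v)
s(Z) = 10
z = 19 (z = -37 - 2*4*(-4 - 3) = -37 - 2*4*(-7) = -37 - 1*(-56) = -37 + 56 = 19)
N(P, a) = -a (N(P, a) = 0 - a = -a)
z*N(7, s(-2)) = 19*(-1*10) = 19*(-10) = -190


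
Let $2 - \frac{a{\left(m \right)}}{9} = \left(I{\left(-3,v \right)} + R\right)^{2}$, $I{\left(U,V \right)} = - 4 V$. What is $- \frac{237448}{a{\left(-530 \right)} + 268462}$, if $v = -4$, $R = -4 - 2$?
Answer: $- \frac{59362}{66895} \approx -0.88739$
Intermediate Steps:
$R = -6$
$a{\left(m \right)} = -882$ ($a{\left(m \right)} = 18 - 9 \left(\left(-4\right) \left(-4\right) - 6\right)^{2} = 18 - 9 \left(16 - 6\right)^{2} = 18 - 9 \cdot 10^{2} = 18 - 900 = -882$)
$- \frac{237448}{a{\left(-530 \right)} + 268462} = - \frac{237448}{-882 + 268462} = - \frac{237448}{267580} = \left(-237448\right) \frac{1}{267580} = - \frac{59362}{66895}$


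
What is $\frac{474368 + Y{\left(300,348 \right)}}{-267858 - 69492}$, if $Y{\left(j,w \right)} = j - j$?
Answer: $- \frac{237184}{168675} \approx -1.4062$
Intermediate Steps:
$Y{\left(j,w \right)} = 0$
$\frac{474368 + Y{\left(300,348 \right)}}{-267858 - 69492} = \frac{474368 + 0}{-267858 - 69492} = \frac{474368}{-337350} = 474368 \left(- \frac{1}{337350}\right) = - \frac{237184}{168675}$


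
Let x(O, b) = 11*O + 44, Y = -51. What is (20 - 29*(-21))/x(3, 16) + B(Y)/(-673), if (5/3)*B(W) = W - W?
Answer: 629/77 ≈ 8.1688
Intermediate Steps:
x(O, b) = 44 + 11*O
B(W) = 0 (B(W) = 3*(W - W)/5 = (⅗)*0 = 0)
(20 - 29*(-21))/x(3, 16) + B(Y)/(-673) = (20 - 29*(-21))/(44 + 11*3) + 0/(-673) = (20 + 609)/(44 + 33) + 0*(-1/673) = 629/77 + 0 = 629/77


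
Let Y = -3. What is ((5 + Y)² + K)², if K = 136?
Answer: 19600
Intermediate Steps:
((5 + Y)² + K)² = ((5 - 3)² + 136)² = (2² + 136)² = (4 + 136)² = 140² = 19600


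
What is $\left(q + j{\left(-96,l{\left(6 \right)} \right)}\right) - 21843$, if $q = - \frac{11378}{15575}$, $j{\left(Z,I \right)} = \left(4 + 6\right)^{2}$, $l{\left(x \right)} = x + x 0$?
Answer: $- \frac{338658603}{15575} \approx -21744.0$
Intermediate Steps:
$l{\left(x \right)} = x$ ($l{\left(x \right)} = x + 0 = x$)
$j{\left(Z,I \right)} = 100$ ($j{\left(Z,I \right)} = 10^{2} = 100$)
$q = - \frac{11378}{15575}$ ($q = \left(-11378\right) \frac{1}{15575} = - \frac{11378}{15575} \approx -0.73053$)
$\left(q + j{\left(-96,l{\left(6 \right)} \right)}\right) - 21843 = \left(- \frac{11378}{15575} + 100\right) - 21843 = \frac{1546122}{15575} - 21843 = - \frac{338658603}{15575}$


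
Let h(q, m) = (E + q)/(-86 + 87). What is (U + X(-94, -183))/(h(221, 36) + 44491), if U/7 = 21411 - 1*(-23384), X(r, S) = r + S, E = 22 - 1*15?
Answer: 313288/44719 ≈ 7.0057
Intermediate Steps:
E = 7 (E = 22 - 15 = 7)
h(q, m) = 7 + q (h(q, m) = (7 + q)/(-86 + 87) = (7 + q)/1 = (7 + q)*1 = 7 + q)
X(r, S) = S + r
U = 313565 (U = 7*(21411 - 1*(-23384)) = 7*(21411 + 23384) = 7*44795 = 313565)
(U + X(-94, -183))/(h(221, 36) + 44491) = (313565 + (-183 - 94))/((7 + 221) + 44491) = (313565 - 277)/(228 + 44491) = 313288/44719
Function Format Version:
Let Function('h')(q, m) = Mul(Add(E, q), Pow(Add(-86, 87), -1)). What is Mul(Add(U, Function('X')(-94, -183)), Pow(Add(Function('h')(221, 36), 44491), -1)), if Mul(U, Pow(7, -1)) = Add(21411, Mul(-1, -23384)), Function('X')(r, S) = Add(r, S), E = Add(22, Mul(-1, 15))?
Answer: Rational(313288, 44719) ≈ 7.0057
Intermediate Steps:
E = 7 (E = Add(22, -15) = 7)
Function('h')(q, m) = Add(7, q) (Function('h')(q, m) = Mul(Add(7, q), Pow(Add(-86, 87), -1)) = Mul(Add(7, q), Pow(1, -1)) = Mul(Add(7, q), 1) = Add(7, q))
Function('X')(r, S) = Add(S, r)
U = 313565 (U = Mul(7, Add(21411, Mul(-1, -23384))) = Mul(7, Add(21411, 23384)) = Mul(7, 44795) = 313565)
Mul(Add(U, Function('X')(-94, -183)), Pow(Add(Function('h')(221, 36), 44491), -1)) = Mul(Add(313565, Add(-183, -94)), Pow(Add(Add(7, 221), 44491), -1)) = Mul(Add(313565, -277), Pow(Add(228, 44491), -1)) = Mul(313288, Pow(44719, -1)) = Mul(313288, Rational(1, 44719)) = Rational(313288, 44719)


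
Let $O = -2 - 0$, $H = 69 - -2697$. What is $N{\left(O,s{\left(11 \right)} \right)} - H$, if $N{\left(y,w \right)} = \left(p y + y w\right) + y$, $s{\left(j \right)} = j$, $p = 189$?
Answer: $-3168$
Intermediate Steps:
$H = 2766$ ($H = 69 + 2697 = 2766$)
$O = -2$ ($O = -2 + 0 = -2$)
$N{\left(y,w \right)} = 190 y + w y$ ($N{\left(y,w \right)} = \left(189 y + y w\right) + y = \left(189 y + w y\right) + y = 190 y + w y$)
$N{\left(O,s{\left(11 \right)} \right)} - H = - 2 \left(190 + 11\right) - 2766 = \left(-2\right) 201 - 2766 = -402 - 2766 = -3168$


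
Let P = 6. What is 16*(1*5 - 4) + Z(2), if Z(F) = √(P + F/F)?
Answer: 16 + √7 ≈ 18.646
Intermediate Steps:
Z(F) = √7 (Z(F) = √(6 + F/F) = √(6 + 1) = √7)
16*(1*5 - 4) + Z(2) = 16*(1*5 - 4) + √7 = 16*(5 - 4) + √7 = 16*1 + √7 = 16 + √7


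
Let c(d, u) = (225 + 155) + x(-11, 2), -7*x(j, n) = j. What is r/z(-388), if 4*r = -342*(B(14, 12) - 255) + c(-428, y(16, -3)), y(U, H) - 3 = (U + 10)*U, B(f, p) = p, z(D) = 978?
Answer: 584413/27384 ≈ 21.341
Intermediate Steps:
x(j, n) = -j/7
y(U, H) = 3 + U*(10 + U) (y(U, H) = 3 + (U + 10)*U = 3 + (10 + U)*U = 3 + U*(10 + U))
c(d, u) = 2671/7 (c(d, u) = (225 + 155) - 1/7*(-11) = 380 + 11/7 = 2671/7)
r = 584413/28 (r = (-342*(12 - 255) + 2671/7)/4 = (-342*(-243) + 2671/7)/4 = (83106 + 2671/7)/4 = (1/4)*(584413/7) = 584413/28 ≈ 20872.)
r/z(-388) = (584413/28)/978 = (584413/28)*(1/978) = 584413/27384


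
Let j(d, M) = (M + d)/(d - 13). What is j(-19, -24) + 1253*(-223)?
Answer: -8941365/32 ≈ -2.7942e+5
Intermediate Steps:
j(d, M) = (M + d)/(-13 + d)
j(-19, -24) + 1253*(-223) = (-24 - 19)/(-13 - 19) + 1253*(-223) = -43/(-32) - 279419 = -1/32*(-43) - 279419 = 43/32 - 279419 = -8941365/32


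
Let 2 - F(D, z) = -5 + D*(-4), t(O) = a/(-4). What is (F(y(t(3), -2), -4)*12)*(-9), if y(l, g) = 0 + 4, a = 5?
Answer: -2484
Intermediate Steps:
t(O) = -5/4 (t(O) = 5/(-4) = 5*(-¼) = -5/4)
y(l, g) = 4
F(D, z) = 7 + 4*D (F(D, z) = 2 - (-5 + D*(-4)) = 2 - (-5 - 4*D) = 2 + (5 + 4*D) = 7 + 4*D)
(F(y(t(3), -2), -4)*12)*(-9) = ((7 + 4*4)*12)*(-9) = ((7 + 16)*12)*(-9) = (23*12)*(-9) = 276*(-9) = -2484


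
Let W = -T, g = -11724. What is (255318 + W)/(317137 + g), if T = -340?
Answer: 255658/305413 ≈ 0.83709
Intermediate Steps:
W = 340 (W = -1*(-340) = 340)
(255318 + W)/(317137 + g) = (255318 + 340)/(317137 - 11724) = 255658/305413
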